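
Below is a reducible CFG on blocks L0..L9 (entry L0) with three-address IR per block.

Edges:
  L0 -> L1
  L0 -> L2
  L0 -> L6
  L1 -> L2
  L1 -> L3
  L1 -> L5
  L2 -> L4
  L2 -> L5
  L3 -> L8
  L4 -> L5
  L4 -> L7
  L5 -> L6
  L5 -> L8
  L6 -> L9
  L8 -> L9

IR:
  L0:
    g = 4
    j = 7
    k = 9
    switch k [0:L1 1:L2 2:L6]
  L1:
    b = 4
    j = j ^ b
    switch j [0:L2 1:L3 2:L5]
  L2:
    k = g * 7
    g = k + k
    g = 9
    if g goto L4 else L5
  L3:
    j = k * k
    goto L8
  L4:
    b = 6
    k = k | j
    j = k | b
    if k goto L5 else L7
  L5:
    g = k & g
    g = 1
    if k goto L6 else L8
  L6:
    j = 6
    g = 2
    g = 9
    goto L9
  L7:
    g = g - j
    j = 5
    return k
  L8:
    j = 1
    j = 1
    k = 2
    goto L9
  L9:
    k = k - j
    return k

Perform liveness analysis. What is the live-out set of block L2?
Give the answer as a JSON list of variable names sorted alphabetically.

Answer: ["g", "j", "k"]

Derivation:
Block summaries:
  L0 def {g,j,k} use ∅
  L1 def {b,j} use {j}
  L2 def {g,k} use {g}
  L3 def {j} use {k}
  L4 def {b,j,k} use {j,k}
  L5 def {g} use {g,k}
  L6 def {g,j} use ∅
  L7 def {g,j} use {g,j,k}
  L8 def {j,k} use ∅
  L9 def {k} use {j,k}

Live sets:
  L0 li=∅ lo={g,j,k}
  L1 li={g,j,k} lo={g,j,k}
  L2 li={g,j} lo={g,j,k}
  L3 li={k} lo=∅
  L4 li={g,j,k} lo={g,j,k}
  L5 li={g,k} lo={k}
  L6 li={k} lo={j,k}
  L7 li={g,j,k} lo=∅
  L8 li=∅ lo={j,k}
  L9 li={j,k} lo=∅

live-out(L2) = ["g", "j", "k"]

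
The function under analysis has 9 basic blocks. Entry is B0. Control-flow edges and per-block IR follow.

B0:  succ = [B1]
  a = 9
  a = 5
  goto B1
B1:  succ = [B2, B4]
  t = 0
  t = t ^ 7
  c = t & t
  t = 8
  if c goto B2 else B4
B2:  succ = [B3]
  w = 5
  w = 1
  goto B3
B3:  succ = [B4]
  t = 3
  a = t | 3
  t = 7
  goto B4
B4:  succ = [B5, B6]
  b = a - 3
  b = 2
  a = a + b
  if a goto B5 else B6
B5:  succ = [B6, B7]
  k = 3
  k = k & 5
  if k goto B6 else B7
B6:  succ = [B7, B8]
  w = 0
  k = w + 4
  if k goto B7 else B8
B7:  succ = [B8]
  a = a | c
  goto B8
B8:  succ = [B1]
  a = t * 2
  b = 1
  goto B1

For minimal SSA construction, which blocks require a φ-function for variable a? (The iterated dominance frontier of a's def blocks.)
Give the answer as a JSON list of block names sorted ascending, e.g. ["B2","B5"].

Answer: ["B1", "B4", "B8"]

Derivation:
idom tree: B1←B0 B2←B1 B3←B2 B4←B1 B5←B4 B6←B4 B7←B4 B8←B4
Dom at joins:
  B1: preds {B0,B8}: {B0} ∩ {B0,B1,B4,B8} = {B0}; idom=B0
  B4: preds {B1,B3}: {B0,B1} ∩ {B0,B1,B2,B3} = {B0,B1}; idom=B1
  B6: preds {B4,B5}: {B0,B1,B4} ∩ {B0,B1,B4,B5} = {B0,B1,B4}; idom=B4
  B7: preds {B5,B6}: {B0,B1,B4,B5} ∩ {B0,B1,B4,B6} = {B0,B1,B4}; idom=B4
  B8: preds {B6,B7}: {B0,B1,B4,B6} ∩ {B0,B1,B4,B7} = {B0,B1,B4}; idom=B4

DF walk-up:
  B1←B0: walk · to B0
  B1←B8: walk B8→B4→B1 to B0
  B4←B1: walk · to B1
  B4←B3: walk B3→B2 to B1
  B6←B4: walk · to B4
  B6←B5: walk B5 to B4
  B7←B5: walk B5 to B4
  B7←B6: walk B6 to B4
  B8←B6: walk B6 to B4
  B8←B7: walk B7 to B4
  B0: DF=∅
  B1: DF={B1}
  B2: DF={B4}
  B3: DF={B4}
  B4: DF={B1}
  B5: DF={B6,B7}
  B6: DF={B7,B8}
  B7: DF={B8}
  B8: DF={B1}

φ for a: defs {B0,B3,B4,B7,B8}
  DF⁺ = {B1,B4,B8}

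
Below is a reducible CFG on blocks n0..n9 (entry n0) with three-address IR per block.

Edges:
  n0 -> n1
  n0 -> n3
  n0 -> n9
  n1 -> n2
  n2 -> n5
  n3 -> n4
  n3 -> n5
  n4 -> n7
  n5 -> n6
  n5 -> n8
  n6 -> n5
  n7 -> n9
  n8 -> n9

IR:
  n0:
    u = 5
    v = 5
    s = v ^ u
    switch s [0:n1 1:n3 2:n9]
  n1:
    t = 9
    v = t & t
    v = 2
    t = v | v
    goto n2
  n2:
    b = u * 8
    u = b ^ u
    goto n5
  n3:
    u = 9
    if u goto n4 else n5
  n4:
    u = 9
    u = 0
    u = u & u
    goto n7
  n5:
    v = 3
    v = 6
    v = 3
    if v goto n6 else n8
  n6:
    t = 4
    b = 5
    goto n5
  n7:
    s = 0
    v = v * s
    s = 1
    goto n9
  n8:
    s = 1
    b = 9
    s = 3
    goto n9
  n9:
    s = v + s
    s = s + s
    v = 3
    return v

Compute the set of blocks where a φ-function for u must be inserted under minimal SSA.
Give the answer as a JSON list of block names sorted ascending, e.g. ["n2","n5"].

idom tree: n1←n0 n2←n1 n3←n0 n4←n3 n5←n0 n6←n5 n7←n4 n8←n5 n9←n0
Dom∩ at merges:
  n5: preds {n2,n3,n6}: {n0,n1,n2} ∩ {n0,n3} ∩ {n0,n5,n6} = {n0}; idom=n0
  n9: preds {n0,n7,n8}: {n0} ∩ {n0,n3,n4,n7} ∩ {n0,n5,n8} = {n0}; idom=n0

DF derivation:
  n5←n2: walk n2→n1 to n0
  n5←n3: walk n3 to n0
  n5←n6: walk n6→n5 to n0
  n9←n0: walk · to n0
  n9←n7: walk n7→n4→n3 to n0
  n9←n8: walk n8→n5 to n0
  n0: DF=∅
  n1: DF={n5}
  n2: DF={n5}
  n3: DF={n5,n9}
  n4: DF={n9}
  n5: DF={n5,n9}
  n6: DF={n5}
  n7: DF={n9}
  n8: DF={n9}
  n9: DF=∅

φ for u: defs {n0,n2,n3,n4}
  DF⁺ = {n5,n9}

Answer: ["n5", "n9"]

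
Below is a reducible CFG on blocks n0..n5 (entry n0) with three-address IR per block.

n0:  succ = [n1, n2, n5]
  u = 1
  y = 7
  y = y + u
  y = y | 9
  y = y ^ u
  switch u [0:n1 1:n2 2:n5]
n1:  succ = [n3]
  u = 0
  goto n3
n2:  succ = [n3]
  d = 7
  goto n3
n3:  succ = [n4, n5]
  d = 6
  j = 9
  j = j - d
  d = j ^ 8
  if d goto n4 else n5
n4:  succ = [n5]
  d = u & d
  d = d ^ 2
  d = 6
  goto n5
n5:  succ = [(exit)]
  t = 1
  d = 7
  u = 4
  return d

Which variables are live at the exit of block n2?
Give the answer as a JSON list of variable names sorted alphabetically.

Answer: ["u"]

Analysis:
Block summaries:
  n0: {u,y} / ∅
  n1: {u} / ∅
  n2: {d} / ∅
  n3: {d,j} / ∅
  n4: {d} / {d,u}
  n5: {d,t,u} / ∅

Live sets:
  n0: in=∅ out={u}
  n1: in=∅ out={u}
  n2: in={u} out={u}
  n3: in={u} out={d,u}
  n4: in={d,u} out=∅
  n5: in=∅ out=∅

live-out(n2) = ["u"]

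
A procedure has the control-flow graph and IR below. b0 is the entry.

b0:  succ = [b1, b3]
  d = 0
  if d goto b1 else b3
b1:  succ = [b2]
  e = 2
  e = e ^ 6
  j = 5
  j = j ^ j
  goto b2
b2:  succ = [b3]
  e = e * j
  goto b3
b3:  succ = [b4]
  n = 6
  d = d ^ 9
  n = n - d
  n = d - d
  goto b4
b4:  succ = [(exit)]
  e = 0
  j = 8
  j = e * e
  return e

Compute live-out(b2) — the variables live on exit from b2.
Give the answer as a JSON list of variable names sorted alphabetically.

Answer: ["d"]

Analysis:
Per-block:
  b0: {d} / ∅
  b1: {e,j} / ∅
  b2: {e} / {e,j}
  b3: {d,n} / {d}
  b4: {e,j} / ∅

Liveness:
  b0: in=∅ out={d}
  b1: in={d} out={d,e,j}
  b2: in={d,e,j} out={d}
  b3: in={d} out=∅
  b4: in=∅ out=∅

live-out(b2) = ["d"]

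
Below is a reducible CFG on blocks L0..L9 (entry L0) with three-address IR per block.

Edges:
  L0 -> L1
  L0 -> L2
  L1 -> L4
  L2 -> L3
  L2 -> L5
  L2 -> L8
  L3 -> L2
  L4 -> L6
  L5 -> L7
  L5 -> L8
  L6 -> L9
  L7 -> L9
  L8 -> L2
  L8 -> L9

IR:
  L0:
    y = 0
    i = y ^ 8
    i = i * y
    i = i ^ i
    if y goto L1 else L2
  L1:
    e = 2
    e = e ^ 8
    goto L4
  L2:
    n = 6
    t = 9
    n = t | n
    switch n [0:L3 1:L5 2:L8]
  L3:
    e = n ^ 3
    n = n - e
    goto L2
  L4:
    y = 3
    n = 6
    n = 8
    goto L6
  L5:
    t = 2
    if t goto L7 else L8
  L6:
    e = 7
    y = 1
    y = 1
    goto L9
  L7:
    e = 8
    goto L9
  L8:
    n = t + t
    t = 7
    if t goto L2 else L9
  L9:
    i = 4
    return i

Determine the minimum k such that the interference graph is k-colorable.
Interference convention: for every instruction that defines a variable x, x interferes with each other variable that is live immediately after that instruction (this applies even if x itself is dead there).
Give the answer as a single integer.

Answer: 2

Analysis:
Block summaries:
  L0: def={i,y} ue=∅
  L1: def={e} ue=∅
  L2: def={n,t} ue=∅
  L3: def={e,n} ue={n}
  L4: def={n,y} ue=∅
  L5: def={t} ue=∅
  L6: def={e,y} ue=∅
  L7: def={e} ue=∅
  L8: def={n,t} ue={t}
  L9: def={i} ue=∅

Backward fixpoint:
  L0: in=∅ out=∅
  L1: in=∅ out=∅
  L2: in=∅ out={n,t}
  L3: in={n} out=∅
  L4: in=∅ out=∅
  L5: in=∅ out={t}
  L6: in=∅ out=∅
  L7: in=∅ out=∅
  L8: in={t} out=∅
  L9: in=∅ out=∅

Conflict graph:
  e: {n}
  i: {y}
  n: {e,t}
  t: {n}
  y: {i}

Chromatic number:
  lower bound: {e,n} mutually conflict ⇒ χ ≥ 2
  2-colouring: c0={i,n}  c1={e,t,y}
  χ = 2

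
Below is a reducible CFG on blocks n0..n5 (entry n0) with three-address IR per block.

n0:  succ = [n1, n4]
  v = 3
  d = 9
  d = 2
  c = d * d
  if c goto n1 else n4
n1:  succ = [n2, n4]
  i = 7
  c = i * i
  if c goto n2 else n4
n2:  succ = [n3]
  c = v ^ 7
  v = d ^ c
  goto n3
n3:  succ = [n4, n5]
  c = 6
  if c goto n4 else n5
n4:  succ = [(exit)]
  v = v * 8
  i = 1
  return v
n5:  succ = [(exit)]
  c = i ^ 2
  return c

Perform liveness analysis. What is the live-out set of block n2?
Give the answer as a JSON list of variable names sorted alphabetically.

Answer: ["i", "v"]

Working:
def/use:
  n0 def {c,d,v} use ∅
  n1 def {c,i} use ∅
  n2 def {c,v} use {d,v}
  n3 def {c} use ∅
  n4 def {i,v} use {v}
  n5 def {c} use {i}

Liveness:
  n0 li=∅ lo={d,v}
  n1 li={d,v} lo={d,i,v}
  n2 li={d,i,v} lo={i,v}
  n3 li={i,v} lo={i,v}
  n4 li={v} lo=∅
  n5 li={i} lo=∅

live-out(n2) = ["i", "v"]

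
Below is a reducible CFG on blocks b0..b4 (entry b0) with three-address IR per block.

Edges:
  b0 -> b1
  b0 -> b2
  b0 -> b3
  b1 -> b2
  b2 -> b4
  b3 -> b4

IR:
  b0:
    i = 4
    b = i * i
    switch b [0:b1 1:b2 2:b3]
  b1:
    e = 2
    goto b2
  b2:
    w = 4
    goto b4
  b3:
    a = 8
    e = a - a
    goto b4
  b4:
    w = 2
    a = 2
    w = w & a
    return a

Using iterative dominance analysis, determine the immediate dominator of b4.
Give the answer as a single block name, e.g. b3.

idom tree: b1←b0 b2←b0 b3←b0 b4←b0
Dom at joins:
  b2: preds {b0,b1}: {b0} ∩ {b0,b1} = {b0}; idom=b0
  b4: preds {b2,b3}: {b0,b2} ∩ {b0,b3} = {b0}; idom=b0

idom(b4) = b0

Answer: b0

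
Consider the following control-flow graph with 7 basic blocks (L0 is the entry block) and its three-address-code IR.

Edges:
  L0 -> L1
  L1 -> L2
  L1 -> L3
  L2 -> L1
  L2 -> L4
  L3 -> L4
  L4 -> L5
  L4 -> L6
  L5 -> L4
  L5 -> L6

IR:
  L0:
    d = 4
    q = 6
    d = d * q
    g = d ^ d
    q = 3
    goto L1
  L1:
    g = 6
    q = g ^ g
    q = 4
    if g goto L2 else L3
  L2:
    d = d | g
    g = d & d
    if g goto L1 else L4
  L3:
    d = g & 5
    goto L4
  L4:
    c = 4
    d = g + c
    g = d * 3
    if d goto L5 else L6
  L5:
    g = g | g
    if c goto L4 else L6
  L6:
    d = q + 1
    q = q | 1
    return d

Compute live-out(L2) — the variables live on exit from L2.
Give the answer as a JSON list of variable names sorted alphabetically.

Answer: ["d", "g", "q"]

Analysis:
Per-block:
  L0: def={d,g,q} ue=∅
  L1: def={g,q} ue=∅
  L2: def={d,g} ue={d,g}
  L3: def={d} ue={g}
  L4: def={c,d,g} ue={g}
  L5: def={g} ue={c,g}
  L6: def={d,q} ue={q}

Live sets:
  L0 li=∅ lo={d}
  L1 li={d} lo={d,g,q}
  L2 li={d,g,q} lo={d,g,q}
  L3 li={g,q} lo={g,q}
  L4 li={g,q} lo={c,g,q}
  L5 li={c,g,q} lo={g,q}
  L6 li={q} lo=∅

live-out(L2) = ["d", "g", "q"]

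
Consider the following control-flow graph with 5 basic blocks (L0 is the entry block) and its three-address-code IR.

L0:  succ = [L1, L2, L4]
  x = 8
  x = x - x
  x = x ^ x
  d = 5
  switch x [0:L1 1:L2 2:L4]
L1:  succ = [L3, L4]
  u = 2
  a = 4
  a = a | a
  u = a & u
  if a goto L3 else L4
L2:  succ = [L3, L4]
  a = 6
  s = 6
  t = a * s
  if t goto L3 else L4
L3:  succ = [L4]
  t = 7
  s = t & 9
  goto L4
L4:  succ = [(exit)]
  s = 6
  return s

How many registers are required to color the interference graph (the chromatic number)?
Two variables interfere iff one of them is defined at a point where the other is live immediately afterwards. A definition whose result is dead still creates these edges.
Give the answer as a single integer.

Block summaries:
  L0: {d,x} / ∅
  L1: {a,u} / ∅
  L2: {a,s,t} / ∅
  L3: {s,t} / ∅
  L4: {s} / ∅

Live sets:
  L0 li=∅ lo=∅
  L1 li=∅ lo=∅
  L2 li=∅ lo=∅
  L3 li=∅ lo=∅
  L4 li=∅ lo=∅

Interfere edges:
  a — {s,u}
  d — {x}
  s — {a}
  t — ∅
  u — {a}
  x — {d}

Colouring:
  clique {a,s} ⇒ need ≥ 2
  assign a→r0 d→r0 s→r1 t→r0 u→r1 x→r1 — no edge inside a register ⇒ χ ≤ 2
  χ = 2

Answer: 2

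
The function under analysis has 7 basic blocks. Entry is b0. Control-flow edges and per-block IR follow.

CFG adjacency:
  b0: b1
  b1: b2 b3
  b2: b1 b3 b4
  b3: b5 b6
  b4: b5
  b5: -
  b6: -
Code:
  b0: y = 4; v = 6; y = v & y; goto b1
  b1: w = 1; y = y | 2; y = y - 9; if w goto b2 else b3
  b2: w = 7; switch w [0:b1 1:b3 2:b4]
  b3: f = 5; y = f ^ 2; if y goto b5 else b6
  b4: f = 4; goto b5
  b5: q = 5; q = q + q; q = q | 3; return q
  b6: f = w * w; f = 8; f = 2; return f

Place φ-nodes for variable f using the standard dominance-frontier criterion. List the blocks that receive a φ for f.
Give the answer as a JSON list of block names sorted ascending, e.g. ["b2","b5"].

Answer: ["b5"]

Working:
idom tree: b1←b0 b2←b1 b3←b1 b4←b2 b5←b1 b6←b3
Join-block Dom:
  b1: preds {b0,b2}: {b0} ∩ {b0,b1,b2} = {b0}; idom=b0
  b3: preds {b1,b2}: {b0,b1} ∩ {b0,b1,b2} = {b0,b1}; idom=b1
  b5: preds {b3,b4}: {b0,b1,b3} ∩ {b0,b1,b2,b4} = {b0,b1}; idom=b1

Frontier:
  join b1 pred b0: · stop@b0
  join b1 pred b2: b2→b1 stop@b0
  join b3 pred b1: · stop@b1
  join b3 pred b2: b2 stop@b1
  join b5 pred b3: b3 stop@b1
  join b5 pred b4: b4→b2 stop@b1
  b0 → ∅
  b1 → {b1}
  b2 → {b1,b3,b5}
  b3 → {b5}
  b4 → {b5}
  b5 → ∅
  b6 → ∅

φ for f: defs {b3,b4,b6}
  DF⁺ = {b5}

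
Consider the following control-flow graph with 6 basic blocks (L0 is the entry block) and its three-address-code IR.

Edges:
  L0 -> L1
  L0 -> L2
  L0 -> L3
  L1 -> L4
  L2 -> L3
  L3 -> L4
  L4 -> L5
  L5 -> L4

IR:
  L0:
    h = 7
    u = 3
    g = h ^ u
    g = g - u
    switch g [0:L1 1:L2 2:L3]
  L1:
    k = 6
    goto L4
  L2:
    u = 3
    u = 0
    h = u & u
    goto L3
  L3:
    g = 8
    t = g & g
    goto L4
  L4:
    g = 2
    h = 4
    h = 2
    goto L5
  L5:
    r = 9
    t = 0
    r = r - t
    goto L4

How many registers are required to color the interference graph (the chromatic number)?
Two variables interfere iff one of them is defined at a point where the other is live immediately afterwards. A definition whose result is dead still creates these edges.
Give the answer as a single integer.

Answer: 2

Derivation:
Block summaries:
  L0: def={g,h,u} ue=∅
  L1: def={k} ue=∅
  L2: def={h,u} ue=∅
  L3: def={g,t} ue=∅
  L4: def={g,h} ue=∅
  L5: def={r,t} ue=∅

Liveness:
  L0 li=∅ lo=∅
  L1 li=∅ lo=∅
  L2 li=∅ lo=∅
  L3 li=∅ lo=∅
  L4 li=∅ lo=∅
  L5 li=∅ lo=∅

Interference:
  g: {u}
  h: {u}
  k: ∅
  r: {t}
  t: {r}
  u: {g,h}

Chromatic number:
  clique {g,u} ⇒ need ≥ 2
  assign g→r1 h→r1 k→r0 r→r0 t→r1 u→r0 — no edge inside a register ⇒ χ ≤ 2
  χ = 2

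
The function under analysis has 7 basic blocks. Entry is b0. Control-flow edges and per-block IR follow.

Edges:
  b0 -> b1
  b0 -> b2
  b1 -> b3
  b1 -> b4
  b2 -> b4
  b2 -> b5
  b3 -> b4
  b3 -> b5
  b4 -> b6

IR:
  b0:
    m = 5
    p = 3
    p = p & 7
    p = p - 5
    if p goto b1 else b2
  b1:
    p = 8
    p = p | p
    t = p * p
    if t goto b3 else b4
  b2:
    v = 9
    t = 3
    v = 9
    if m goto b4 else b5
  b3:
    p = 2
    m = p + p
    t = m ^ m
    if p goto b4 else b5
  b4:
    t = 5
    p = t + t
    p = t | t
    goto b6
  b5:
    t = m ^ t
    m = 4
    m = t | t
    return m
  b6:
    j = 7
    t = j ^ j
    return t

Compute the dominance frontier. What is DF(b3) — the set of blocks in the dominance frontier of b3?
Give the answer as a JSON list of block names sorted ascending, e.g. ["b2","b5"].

idom tree: b1←b0 b2←b0 b3←b1 b4←b0 b5←b0 b6←b4
Dom∩ at merges:
  b4: preds {b1,b2,b3}: {b0,b1} ∩ {b0,b2} ∩ {b0,b1,b3} = {b0}; idom=b0
  b5: preds {b2,b3}: {b0,b2} ∩ {b0,b1,b3} = {b0}; idom=b0

Frontier:
  b4←b1: walk b1 to b0
  b4←b2: walk b2 to b0
  b4←b3: walk b3→b1 to b0
  b5←b2: walk b2 to b0
  b5←b3: walk b3→b1 to b0
  b0: DF=∅
  b1: DF={b4,b5}
  b2: DF={b4,b5}
  b3: DF={b4,b5}
  b4: DF=∅
  b5: DF=∅
  b6: DF=∅

DF(b3) = ["b4", "b5"]

Answer: ["b4", "b5"]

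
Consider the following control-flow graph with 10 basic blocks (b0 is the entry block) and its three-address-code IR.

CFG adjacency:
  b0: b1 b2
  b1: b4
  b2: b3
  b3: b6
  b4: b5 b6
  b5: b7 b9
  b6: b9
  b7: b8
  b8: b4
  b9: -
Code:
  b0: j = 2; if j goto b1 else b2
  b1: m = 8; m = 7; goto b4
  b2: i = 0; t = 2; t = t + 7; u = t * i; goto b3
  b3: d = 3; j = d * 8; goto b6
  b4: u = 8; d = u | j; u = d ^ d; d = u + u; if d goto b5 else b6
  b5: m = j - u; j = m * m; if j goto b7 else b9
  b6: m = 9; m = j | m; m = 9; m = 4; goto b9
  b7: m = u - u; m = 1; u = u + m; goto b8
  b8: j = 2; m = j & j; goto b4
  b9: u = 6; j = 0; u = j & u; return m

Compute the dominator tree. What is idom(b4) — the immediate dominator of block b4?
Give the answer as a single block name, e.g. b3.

idom tree: b1←b0 b2←b0 b3←b2 b4←b1 b5←b4 b6←b0 b7←b5 b8←b7 b9←b0
Dom∩ at merges:
  b4: preds {b1,b8}: {b0,b1} ∩ {b0,b1,b4,b5,b7,b8} = {b0,b1}; idom=b1
  b6: preds {b3,b4}: {b0,b2,b3} ∩ {b0,b1,b4} = {b0}; idom=b0
  b9: preds {b5,b6}: {b0,b1,b4,b5} ∩ {b0,b6} = {b0}; idom=b0

idom(b4) = b1

Answer: b1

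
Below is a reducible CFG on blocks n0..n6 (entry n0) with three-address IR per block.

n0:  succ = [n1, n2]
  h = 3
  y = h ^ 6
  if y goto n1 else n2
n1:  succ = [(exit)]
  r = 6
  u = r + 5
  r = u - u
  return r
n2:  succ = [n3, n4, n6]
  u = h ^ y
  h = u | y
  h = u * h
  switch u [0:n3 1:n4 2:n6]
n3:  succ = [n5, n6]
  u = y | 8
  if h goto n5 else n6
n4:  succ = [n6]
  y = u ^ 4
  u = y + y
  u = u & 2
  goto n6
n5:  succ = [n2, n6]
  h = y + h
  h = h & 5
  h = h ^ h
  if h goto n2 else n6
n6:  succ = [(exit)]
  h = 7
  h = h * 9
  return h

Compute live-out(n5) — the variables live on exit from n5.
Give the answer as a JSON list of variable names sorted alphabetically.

Answer: ["h", "y"]

Derivation:
def/use:
  n0 def {h,y} use ∅
  n1 def {r,u} use ∅
  n2 def {h,u} use {h,y}
  n3 def {u} use {h,y}
  n4 def {u,y} use {u}
  n5 def {h} use {h,y}
  n6 def {h} use ∅

Backward fixpoint:
  n0: in=∅ out={h,y}
  n1: in=∅ out=∅
  n2: in={h,y} out={h,u,y}
  n3: in={h,y} out={h,y}
  n4: in={u} out=∅
  n5: in={h,y} out={h,y}
  n6: in=∅ out=∅

live-out(n5) = ["h", "y"]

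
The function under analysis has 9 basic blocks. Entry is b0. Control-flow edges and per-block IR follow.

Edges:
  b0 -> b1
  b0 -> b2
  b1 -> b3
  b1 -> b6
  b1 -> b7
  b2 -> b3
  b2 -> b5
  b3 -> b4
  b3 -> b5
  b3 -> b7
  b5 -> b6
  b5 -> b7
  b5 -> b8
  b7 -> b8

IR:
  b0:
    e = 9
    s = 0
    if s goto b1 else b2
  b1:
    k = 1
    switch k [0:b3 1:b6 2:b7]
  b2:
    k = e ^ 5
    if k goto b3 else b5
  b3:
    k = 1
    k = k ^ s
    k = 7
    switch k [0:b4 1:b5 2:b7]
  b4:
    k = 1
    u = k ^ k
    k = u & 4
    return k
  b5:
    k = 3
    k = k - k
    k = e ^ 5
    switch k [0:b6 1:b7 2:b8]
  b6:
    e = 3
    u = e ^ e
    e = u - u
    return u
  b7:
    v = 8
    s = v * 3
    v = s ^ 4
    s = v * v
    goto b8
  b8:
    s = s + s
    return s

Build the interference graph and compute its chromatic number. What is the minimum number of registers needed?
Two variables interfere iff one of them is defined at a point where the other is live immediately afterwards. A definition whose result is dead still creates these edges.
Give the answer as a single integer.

Block summaries:
  b0: def={e,s} ue=∅
  b1: def={k} ue=∅
  b2: def={k} ue={e}
  b3: def={k} ue={s}
  b4: def={k,u} ue=∅
  b5: def={k} ue={e}
  b6: def={e,u} ue=∅
  b7: def={s,v} ue=∅
  b8: def={s} ue={s}

Backward fixpoint:
  b0: in=∅ out={e,s}
  b1: in={e,s} out={e,s}
  b2: in={e,s} out={e,s}
  b3: in={e,s} out={e,s}
  b4: in=∅ out=∅
  b5: in={e,s} out={s}
  b6: in=∅ out=∅
  b7: in=∅ out={s}
  b8: in={s} out=∅

Interference:
  e↔{k,s,u}
  k↔{e,s}
  s↔{e,k}
  u↔{e}
  v↔∅

Registers:
  {e,k,s} pairwise interfere (3-clique) ⇒ χ ≥ 3
  assign e→r0 k→r1 s→r2 u→r1 v→r0 — no edge inside a register ⇒ χ ≤ 3
  χ = 3

Answer: 3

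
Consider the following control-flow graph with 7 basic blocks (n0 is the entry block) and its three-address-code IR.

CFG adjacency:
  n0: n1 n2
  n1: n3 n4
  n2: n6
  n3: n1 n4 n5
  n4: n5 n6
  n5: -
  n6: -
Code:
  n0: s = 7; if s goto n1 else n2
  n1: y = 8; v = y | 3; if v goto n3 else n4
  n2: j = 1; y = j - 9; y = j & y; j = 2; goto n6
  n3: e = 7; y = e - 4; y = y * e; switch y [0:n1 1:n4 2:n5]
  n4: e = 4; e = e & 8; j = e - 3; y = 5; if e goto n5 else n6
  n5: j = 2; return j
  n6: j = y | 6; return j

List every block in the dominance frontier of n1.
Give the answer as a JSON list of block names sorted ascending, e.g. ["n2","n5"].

idom tree: n1←n0 n2←n0 n3←n1 n4←n1 n5←n1 n6←n0
Join-block Dom:
  n1: preds {n0,n3}: {n0} ∩ {n0,n1,n3} = {n0}; idom=n0
  n4: preds {n1,n3}: {n0,n1} ∩ {n0,n1,n3} = {n0,n1}; idom=n1
  n5: preds {n3,n4}: {n0,n1,n3} ∩ {n0,n1,n4} = {n0,n1}; idom=n1
  n6: preds {n2,n4}: {n0,n2} ∩ {n0,n1,n4} = {n0}; idom=n0

Frontier:
  join n1 pred n0: · stop@n0
  join n1 pred n3: n3→n1 stop@n0
  join n4 pred n1: · stop@n1
  join n4 pred n3: n3 stop@n1
  join n5 pred n3: n3 stop@n1
  join n5 pred n4: n4 stop@n1
  join n6 pred n2: n2 stop@n0
  join n6 pred n4: n4→n1 stop@n0
  n0 → ∅
  n1 → {n1,n6}
  n2 → {n6}
  n3 → {n1,n4,n5}
  n4 → {n5,n6}
  n5 → ∅
  n6 → ∅

DF(n1) = ["n1", "n6"]

Answer: ["n1", "n6"]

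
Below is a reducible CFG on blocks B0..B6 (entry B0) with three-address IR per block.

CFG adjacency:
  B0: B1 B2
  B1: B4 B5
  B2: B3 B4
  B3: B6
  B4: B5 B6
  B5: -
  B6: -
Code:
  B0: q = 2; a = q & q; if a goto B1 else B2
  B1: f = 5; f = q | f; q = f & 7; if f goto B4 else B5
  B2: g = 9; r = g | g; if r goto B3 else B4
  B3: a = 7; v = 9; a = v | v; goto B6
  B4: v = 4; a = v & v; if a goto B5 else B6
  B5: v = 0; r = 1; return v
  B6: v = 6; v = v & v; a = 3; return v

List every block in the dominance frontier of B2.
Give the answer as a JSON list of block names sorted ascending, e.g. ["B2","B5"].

Answer: ["B4", "B6"]

Derivation:
idom tree: B1←B0 B2←B0 B3←B2 B4←B0 B5←B0 B6←B0
Join-block Dom:
  B4: preds {B1,B2}: {B0,B1} ∩ {B0,B2} = {B0}; idom=B0
  B5: preds {B1,B4}: {B0,B1} ∩ {B0,B4} = {B0}; idom=B0
  B6: preds {B3,B4}: {B0,B2,B3} ∩ {B0,B4} = {B0}; idom=B0

DF derivation:
  join B4 pred B1: B1 stop@B0
  join B4 pred B2: B2 stop@B0
  join B5 pred B1: B1 stop@B0
  join B5 pred B4: B4 stop@B0
  join B6 pred B3: B3→B2 stop@B0
  join B6 pred B4: B4 stop@B0
  B0 → ∅
  B1 → {B4,B5}
  B2 → {B4,B6}
  B3 → {B6}
  B4 → {B5,B6}
  B5 → ∅
  B6 → ∅

DF(B2) = ["B4", "B6"]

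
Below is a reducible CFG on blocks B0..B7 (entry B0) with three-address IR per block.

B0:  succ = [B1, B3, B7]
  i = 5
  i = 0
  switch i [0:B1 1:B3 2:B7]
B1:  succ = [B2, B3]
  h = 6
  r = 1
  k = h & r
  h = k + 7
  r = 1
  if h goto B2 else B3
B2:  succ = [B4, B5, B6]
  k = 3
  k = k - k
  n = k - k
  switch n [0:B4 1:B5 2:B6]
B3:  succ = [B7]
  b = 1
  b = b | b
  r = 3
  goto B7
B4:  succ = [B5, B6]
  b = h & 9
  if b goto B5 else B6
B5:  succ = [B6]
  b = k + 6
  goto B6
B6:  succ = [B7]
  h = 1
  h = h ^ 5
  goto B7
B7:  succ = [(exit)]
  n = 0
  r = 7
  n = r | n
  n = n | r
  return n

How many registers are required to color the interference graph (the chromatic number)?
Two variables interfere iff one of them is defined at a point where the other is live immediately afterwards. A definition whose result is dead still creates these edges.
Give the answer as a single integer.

Answer: 3

Working:
Block summaries:
  B0 def {i} use ∅
  B1 def {h,k,r} use ∅
  B2 def {k,n} use ∅
  B3 def {b,r} use ∅
  B4 def {b} use {h}
  B5 def {b} use {k}
  B6 def {h} use ∅
  B7 def {n,r} use ∅

Liveness:
  live B0: ∅→∅
  live B1: ∅→{h}
  live B2: {h}→{h,k}
  live B3: ∅→∅
  live B4: {h,k}→{k}
  live B5: {k}→∅
  live B6: ∅→∅
  live B7: ∅→∅

Conflict graph:
  b↔{k}
  h↔{k,n,r}
  i↔∅
  k↔{b,h,n}
  n↔{h,k,r}
  r↔{h,n}

Colouring:
  {h,k,n} pairwise interfere (3-clique) ⇒ χ ≥ 3
  3-colouring: c0={b,h,i}  c1={k,r}  c2={n}
  χ = 3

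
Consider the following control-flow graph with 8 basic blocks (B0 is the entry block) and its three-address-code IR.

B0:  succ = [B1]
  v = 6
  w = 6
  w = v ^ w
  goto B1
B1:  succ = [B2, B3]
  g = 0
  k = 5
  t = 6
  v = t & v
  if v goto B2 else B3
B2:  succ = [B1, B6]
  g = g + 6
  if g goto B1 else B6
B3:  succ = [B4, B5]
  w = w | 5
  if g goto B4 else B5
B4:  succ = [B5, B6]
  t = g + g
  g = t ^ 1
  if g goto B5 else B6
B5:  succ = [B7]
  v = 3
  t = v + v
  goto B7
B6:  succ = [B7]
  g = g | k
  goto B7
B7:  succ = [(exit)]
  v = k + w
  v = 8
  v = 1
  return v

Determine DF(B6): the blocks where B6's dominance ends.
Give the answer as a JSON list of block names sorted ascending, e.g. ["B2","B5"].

idom tree: B1←B0 B2←B1 B3←B1 B4←B3 B5←B3 B6←B1 B7←B1
Dom∩ at merges:
  B1: preds {B0,B2}: {B0} ∩ {B0,B1,B2} = {B0}; idom=B0
  B5: preds {B3,B4}: {B0,B1,B3} ∩ {B0,B1,B3,B4} = {B0,B1,B3}; idom=B3
  B6: preds {B2,B4}: {B0,B1,B2} ∩ {B0,B1,B3,B4} = {B0,B1}; idom=B1
  B7: preds {B5,B6}: {B0,B1,B3,B5} ∩ {B0,B1,B6} = {B0,B1}; idom=B1

DF derivation:
  join B1 pred B0: · stop@B0
  join B1 pred B2: B2→B1 stop@B0
  join B5 pred B3: · stop@B3
  join B5 pred B4: B4 stop@B3
  join B6 pred B2: B2 stop@B1
  join B6 pred B4: B4→B3 stop@B1
  join B7 pred B5: B5→B3 stop@B1
  join B7 pred B6: B6 stop@B1
  DF(B0)=∅
  DF(B1)={B1}
  DF(B2)={B1,B6}
  DF(B3)={B6,B7}
  DF(B4)={B5,B6}
  DF(B5)={B7}
  DF(B6)={B7}
  DF(B7)=∅

DF(B6) = ["B7"]

Answer: ["B7"]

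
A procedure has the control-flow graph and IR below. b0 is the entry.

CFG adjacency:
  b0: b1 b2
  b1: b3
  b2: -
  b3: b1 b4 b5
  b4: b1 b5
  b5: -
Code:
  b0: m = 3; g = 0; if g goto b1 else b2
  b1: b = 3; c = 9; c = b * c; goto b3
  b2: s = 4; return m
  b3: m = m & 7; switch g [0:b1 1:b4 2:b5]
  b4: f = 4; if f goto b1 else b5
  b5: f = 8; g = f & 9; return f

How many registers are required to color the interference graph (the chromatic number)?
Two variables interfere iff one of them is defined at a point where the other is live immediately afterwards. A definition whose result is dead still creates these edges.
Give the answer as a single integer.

Answer: 4

Working:
Per-block:
  b0 def {g,m} use ∅
  b1 def {b,c} use ∅
  b2 def {s} use {m}
  b3 def {m} use {g,m}
  b4 def {f} use ∅
  b5 def {f,g} use ∅

Backward fixpoint:
  b0: in=∅ out={g,m}
  b1: in={g,m} out={g,m}
  b2: in={m} out=∅
  b3: in={g,m} out={g,m}
  b4: in={g,m} out={g,m}
  b5: in=∅ out=∅

Interference:
  b — {c,g,m}
  c — {b,g,m}
  f — {g,m}
  g — {b,c,f,m}
  m — {b,c,f,g,s}
  s — {m}

Registers:
  {b,c,g,m} pairwise interfere (4-clique) ⇒ χ ≥ 4
  assign b→r2 c→r3 f→r2 g→r1 m→r0 s→r1 — no edge inside a register ⇒ χ ≤ 4
  χ = 4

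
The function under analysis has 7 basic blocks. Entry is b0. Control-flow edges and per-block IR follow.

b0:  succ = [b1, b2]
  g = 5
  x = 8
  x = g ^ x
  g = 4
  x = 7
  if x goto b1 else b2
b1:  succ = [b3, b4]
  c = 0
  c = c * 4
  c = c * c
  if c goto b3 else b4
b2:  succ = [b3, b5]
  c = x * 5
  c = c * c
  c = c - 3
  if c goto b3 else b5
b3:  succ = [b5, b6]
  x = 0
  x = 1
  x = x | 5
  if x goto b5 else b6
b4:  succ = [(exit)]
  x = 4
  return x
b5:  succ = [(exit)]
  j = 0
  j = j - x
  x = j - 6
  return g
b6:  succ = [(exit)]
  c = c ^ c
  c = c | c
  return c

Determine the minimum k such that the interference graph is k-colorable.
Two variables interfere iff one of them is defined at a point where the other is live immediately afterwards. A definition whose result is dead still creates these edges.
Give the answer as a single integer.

def/use:
  b0 def {g,x} use ∅
  b1 def {c} use ∅
  b2 def {c} use {x}
  b3 def {x} use ∅
  b4 def {x} use ∅
  b5 def {j,x} use {g,x}
  b6 def {c} use {c}

Live sets:
  b0 li=∅ lo={g,x}
  b1 li={g} lo={c,g}
  b2 li={g,x} lo={c,g,x}
  b3 li={c,g} lo={c,g,x}
  b4 li=∅ lo=∅
  b5 li={g,x} lo=∅
  b6 li={c} lo=∅

Conflict graph:
  c: {g,x}
  g: {c,j,x}
  j: {g,x}
  x: {c,g,j}

Chromatic number:
  {c,g,x} pairwise interfere (3-clique) ⇒ χ ≥ 3
  3-colouring: r0={g}  r1={x}  r2={c,j}
  χ = 3

Answer: 3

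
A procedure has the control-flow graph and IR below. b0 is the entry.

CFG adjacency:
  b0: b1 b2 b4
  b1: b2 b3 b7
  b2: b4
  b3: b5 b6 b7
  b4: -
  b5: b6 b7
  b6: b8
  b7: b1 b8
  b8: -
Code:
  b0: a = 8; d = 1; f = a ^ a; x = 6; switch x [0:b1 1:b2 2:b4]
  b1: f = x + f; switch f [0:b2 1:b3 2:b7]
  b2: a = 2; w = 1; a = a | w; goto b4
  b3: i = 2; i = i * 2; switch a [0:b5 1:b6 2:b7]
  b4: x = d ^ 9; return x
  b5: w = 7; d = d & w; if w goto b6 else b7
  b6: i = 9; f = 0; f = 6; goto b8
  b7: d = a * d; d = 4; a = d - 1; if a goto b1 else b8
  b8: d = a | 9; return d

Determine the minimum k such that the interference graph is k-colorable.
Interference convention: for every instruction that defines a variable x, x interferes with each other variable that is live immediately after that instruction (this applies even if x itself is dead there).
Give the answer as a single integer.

def/use:
  b0: def={a,d,f,x} ue=∅
  b1: def={f} ue={f,x}
  b2: def={a,w} ue=∅
  b3: def={i} ue={a}
  b4: def={x} ue={d}
  b5: def={d,w} ue={d}
  b6: def={f,i} ue=∅
  b7: def={a,d} ue={a,d}
  b8: def={d} ue={a}

Backward fixpoint:
  b0 li=∅ lo={a,d,f,x}
  b1 li={a,d,f,x} lo={a,d,f,x}
  b2 li={d} lo={d}
  b3 li={a,d,f,x} lo={a,d,f,x}
  b4 li={d} lo=∅
  b5 li={a,d,f,x} lo={a,d,f,x}
  b6 li={a} lo={a}
  b7 li={a,d,f,x} lo={a,d,f,x}
  b8 li={a} lo=∅

Conflict graph:
  a — {d,f,i,w,x}
  d — {a,f,i,w,x}
  f — {a,d,i,w,x}
  i — {a,d,f,x}
  w — {a,d,f,x}
  x — {a,d,f,i,w}

Colouring:
  {a,d,f,i,x} pairwise interfere (5-clique) ⇒ χ ≥ 5
  assign a→r0 d→r1 f→r2 i→r4 w→r4 x→r3 — no edge inside a register ⇒ χ ≤ 5
  χ = 5

Answer: 5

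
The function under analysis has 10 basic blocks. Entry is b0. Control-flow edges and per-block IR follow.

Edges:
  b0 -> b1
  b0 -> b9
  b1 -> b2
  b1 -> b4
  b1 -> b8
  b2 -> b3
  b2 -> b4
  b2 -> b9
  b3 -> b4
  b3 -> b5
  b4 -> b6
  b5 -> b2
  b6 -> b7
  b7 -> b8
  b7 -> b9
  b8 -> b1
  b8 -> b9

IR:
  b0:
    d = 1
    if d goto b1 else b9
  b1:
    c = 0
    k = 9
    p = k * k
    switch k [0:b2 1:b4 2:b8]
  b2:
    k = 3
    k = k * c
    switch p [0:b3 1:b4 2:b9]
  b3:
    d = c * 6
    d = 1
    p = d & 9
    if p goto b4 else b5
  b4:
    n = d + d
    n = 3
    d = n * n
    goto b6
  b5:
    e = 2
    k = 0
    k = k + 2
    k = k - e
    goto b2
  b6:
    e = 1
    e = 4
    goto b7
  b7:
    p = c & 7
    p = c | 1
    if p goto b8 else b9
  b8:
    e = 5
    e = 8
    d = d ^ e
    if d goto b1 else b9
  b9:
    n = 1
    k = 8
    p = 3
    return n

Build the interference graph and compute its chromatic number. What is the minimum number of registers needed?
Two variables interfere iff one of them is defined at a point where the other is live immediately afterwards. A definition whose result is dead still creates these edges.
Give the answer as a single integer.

Block summaries:
  b0: def={d} ue=∅
  b1: def={c,k,p} ue=∅
  b2: def={k} ue={c,p}
  b3: def={d,p} ue={c}
  b4: def={d,n} ue={d}
  b5: def={e,k} ue=∅
  b6: def={e} ue=∅
  b7: def={p} ue={c}
  b8: def={d,e} ue={d}
  b9: def={k,n,p} ue=∅

Live sets:
  b0 li=∅ lo={d}
  b1 li={d} lo={c,d,p}
  b2 li={c,d,p} lo={c,d}
  b3 li={c} lo={c,d,p}
  b4 li={c,d} lo={c,d}
  b5 li={c,d,p} lo={c,d,p}
  b6 li={c,d} lo={c,d}
  b7 li={c,d} lo={d}
  b8 li={d} lo={d}
  b9 li=∅ lo=∅

Interfere edges:
  c↔{d,e,k,n,p}
  d↔{c,e,k,p}
  e↔{c,d,k,p}
  k↔{c,d,e,n,p}
  n↔{c,k,p}
  p↔{c,d,e,k,n}

Colouring:
  clique {c,d,e,k,p} ⇒ need ≥ 5
  5-colouring: r0={c}  r1={k}  r2={p}  r3={d,n}  r4={e}
  χ = 5

Answer: 5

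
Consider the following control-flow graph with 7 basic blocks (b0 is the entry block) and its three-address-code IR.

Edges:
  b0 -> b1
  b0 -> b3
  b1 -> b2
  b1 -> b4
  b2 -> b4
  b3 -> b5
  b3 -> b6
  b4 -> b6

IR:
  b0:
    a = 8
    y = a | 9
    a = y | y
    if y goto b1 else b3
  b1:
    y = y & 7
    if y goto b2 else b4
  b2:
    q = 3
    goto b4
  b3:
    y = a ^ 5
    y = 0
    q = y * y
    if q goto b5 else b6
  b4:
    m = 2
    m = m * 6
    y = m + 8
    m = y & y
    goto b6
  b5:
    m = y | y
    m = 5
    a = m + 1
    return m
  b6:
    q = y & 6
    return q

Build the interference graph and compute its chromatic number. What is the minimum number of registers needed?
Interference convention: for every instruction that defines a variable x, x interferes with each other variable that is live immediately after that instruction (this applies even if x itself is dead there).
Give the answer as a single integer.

Answer: 3

Working:
Block summaries:
  b0 def {a,y} use ∅
  b1 def {y} use {y}
  b2 def {q} use ∅
  b3 def {q,y} use {a}
  b4 def {m,y} use ∅
  b5 def {a,m} use {y}
  b6 def {q} use {y}

Liveness:
  live b0: ∅→{a,y}
  live b1: {y}→∅
  live b2: ∅→∅
  live b3: {a}→{y}
  live b4: ∅→{y}
  live b5: {y}→∅
  live b6: {y}→∅

Conflict graph:
  a↔{m,y}
  m↔{a,y}
  q↔{y}
  y↔{a,m,q}

Chromatic number:
  clique {a,m,y} ⇒ need ≥ 3
  assign a→r1 m→r2 q→r1 y→r0 — no edge inside a register ⇒ χ ≤ 3
  χ = 3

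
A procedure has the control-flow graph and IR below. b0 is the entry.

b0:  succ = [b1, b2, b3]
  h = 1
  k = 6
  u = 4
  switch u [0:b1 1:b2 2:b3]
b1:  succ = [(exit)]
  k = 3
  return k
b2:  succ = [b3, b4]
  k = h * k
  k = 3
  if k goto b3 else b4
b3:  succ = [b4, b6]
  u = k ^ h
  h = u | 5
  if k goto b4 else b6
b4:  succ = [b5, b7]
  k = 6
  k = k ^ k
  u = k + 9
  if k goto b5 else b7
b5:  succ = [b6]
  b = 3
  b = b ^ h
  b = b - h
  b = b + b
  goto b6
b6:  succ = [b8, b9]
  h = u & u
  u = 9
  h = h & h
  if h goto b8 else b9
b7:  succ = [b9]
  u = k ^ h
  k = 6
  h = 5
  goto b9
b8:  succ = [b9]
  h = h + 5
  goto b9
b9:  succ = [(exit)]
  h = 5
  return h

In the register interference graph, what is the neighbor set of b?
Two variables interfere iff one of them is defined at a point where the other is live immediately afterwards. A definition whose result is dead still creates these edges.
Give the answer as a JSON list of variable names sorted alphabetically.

Per-block:
  b0: {h,k,u} / ∅
  b1: {k} / ∅
  b2: {k} / {h,k}
  b3: {h,u} / {h,k}
  b4: {k,u} / ∅
  b5: {b} / {h}
  b6: {h,u} / {u}
  b7: {h,k,u} / {h,k}
  b8: {h} / {h}
  b9: {h} / ∅

Liveness:
  live b0: ∅→{h,k}
  live b1: ∅→∅
  live b2: {h,k}→{h,k}
  live b3: {h,k}→{h,u}
  live b4: {h}→{h,k,u}
  live b5: {h,u}→{u}
  live b6: {u}→{h}
  live b7: {h,k}→∅
  live b8: {h}→∅
  live b9: ∅→∅

Interfere edges:
  b: {h,u}
  h: {b,k,u}
  k: {h,u}
  u: {b,h,k}

N(b) = ["h", "u"]

Answer: ["h", "u"]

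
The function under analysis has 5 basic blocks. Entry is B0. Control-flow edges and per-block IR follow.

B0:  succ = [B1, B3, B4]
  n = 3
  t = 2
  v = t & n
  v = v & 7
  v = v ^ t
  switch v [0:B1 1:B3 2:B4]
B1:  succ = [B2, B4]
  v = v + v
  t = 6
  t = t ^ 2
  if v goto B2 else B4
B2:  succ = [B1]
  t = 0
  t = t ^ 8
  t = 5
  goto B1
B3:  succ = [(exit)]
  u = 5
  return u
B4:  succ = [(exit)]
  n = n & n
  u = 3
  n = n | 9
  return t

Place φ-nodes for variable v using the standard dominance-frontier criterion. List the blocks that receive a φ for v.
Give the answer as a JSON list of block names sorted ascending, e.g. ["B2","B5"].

Answer: ["B1", "B4"]

Derivation:
idom tree: B1←B0 B2←B1 B3←B0 B4←B0
Dom at joins:
  B1: preds {B0,B2}: {B0} ∩ {B0,B1,B2} = {B0}; idom=B0
  B4: preds {B0,B1}: {B0} ∩ {B0,B1} = {B0}; idom=B0

Frontier:
  join B1 pred B0: · stop@B0
  join B1 pred B2: B2→B1 stop@B0
  join B4 pred B0: · stop@B0
  join B4 pred B1: B1 stop@B0
  B0: DF=∅
  B1: DF={B1,B4}
  B2: DF={B1}
  B3: DF=∅
  B4: DF=∅

φ for v: defs {B0,B1}
  DF⁺ = {B1,B4}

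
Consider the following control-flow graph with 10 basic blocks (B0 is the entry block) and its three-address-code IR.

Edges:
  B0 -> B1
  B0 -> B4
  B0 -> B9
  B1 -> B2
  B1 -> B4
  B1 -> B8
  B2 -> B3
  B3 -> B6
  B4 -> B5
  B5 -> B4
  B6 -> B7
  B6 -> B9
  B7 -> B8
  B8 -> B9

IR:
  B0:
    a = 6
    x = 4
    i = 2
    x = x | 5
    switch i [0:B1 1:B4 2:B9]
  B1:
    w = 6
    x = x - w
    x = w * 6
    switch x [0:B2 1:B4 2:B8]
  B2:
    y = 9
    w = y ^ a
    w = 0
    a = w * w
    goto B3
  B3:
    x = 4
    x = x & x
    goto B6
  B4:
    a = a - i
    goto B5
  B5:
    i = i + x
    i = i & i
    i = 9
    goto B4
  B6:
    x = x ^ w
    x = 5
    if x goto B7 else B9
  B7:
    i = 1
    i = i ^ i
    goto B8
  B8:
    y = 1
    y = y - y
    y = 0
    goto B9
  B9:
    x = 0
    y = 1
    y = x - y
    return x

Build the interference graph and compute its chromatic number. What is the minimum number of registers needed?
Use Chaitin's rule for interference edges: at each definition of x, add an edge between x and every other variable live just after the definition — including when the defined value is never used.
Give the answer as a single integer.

Block summaries:
  B0: def={a,i,x} ue=∅
  B1: def={w,x} ue={x}
  B2: def={a,w,y} ue={a}
  B3: def={x} ue=∅
  B4: def={a} ue={a,i}
  B5: def={i} ue={i,x}
  B6: def={x} ue={w,x}
  B7: def={i} ue=∅
  B8: def={y} ue=∅
  B9: def={x,y} ue=∅

Liveness:
  B0 li=∅ lo={a,i,x}
  B1 li={a,i,x} lo={a,i,x}
  B2 li={a} lo={w}
  B3 li={w} lo={w,x}
  B4 li={a,i,x} lo={a,i,x}
  B5 li={a,i,x} lo={a,i,x}
  B6 li={w,x} lo=∅
  B7 li=∅ lo=∅
  B8 li=∅ lo=∅
  B9 li=∅ lo=∅

Conflict graph:
  a↔{i,w,x,y}
  i↔{a,w,x}
  w↔{a,i,x}
  x↔{a,i,w,y}
  y↔{a,x}

Registers:
  clique {a,i,w,x} ⇒ need ≥ 4
  4-colouring: R0={a}  R1={x}  R2={i,y}  R3={w}
  χ = 4

Answer: 4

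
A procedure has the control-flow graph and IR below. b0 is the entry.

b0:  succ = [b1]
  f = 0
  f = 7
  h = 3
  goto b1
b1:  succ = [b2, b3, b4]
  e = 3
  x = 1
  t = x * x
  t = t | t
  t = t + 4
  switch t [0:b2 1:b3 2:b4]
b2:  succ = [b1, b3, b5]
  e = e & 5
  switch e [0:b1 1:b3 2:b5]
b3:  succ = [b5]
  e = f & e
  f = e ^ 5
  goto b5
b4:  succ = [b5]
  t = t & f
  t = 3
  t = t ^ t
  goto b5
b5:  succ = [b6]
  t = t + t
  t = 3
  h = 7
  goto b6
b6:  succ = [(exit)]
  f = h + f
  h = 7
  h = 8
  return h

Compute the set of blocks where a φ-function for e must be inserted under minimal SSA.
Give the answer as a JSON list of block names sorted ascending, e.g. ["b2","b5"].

Answer: ["b1", "b3", "b5"]

Working:
idom tree: b1←b0 b2←b1 b3←b1 b4←b1 b5←b1 b6←b5
Join-block Dom:
  b1: preds {b0,b2}: {b0} ∩ {b0,b1,b2} = {b0}; idom=b0
  b3: preds {b1,b2}: {b0,b1} ∩ {b0,b1,b2} = {b0,b1}; idom=b1
  b5: preds {b2,b3,b4}: {b0,b1,b2} ∩ {b0,b1,b3} ∩ {b0,b1,b4} = {b0,b1}; idom=b1

DF walk-up:
  join b1 pred b0: · stop@b0
  join b1 pred b2: b2→b1 stop@b0
  join b3 pred b1: · stop@b1
  join b3 pred b2: b2 stop@b1
  join b5 pred b2: b2 stop@b1
  join b5 pred b3: b3 stop@b1
  join b5 pred b4: b4 stop@b1
  b0 → ∅
  b1 → {b1}
  b2 → {b1,b3,b5}
  b3 → {b5}
  b4 → {b5}
  b5 → ∅
  b6 → ∅

φ for e: defs {b1,b2,b3}
  DF⁺ = {b1,b3,b5}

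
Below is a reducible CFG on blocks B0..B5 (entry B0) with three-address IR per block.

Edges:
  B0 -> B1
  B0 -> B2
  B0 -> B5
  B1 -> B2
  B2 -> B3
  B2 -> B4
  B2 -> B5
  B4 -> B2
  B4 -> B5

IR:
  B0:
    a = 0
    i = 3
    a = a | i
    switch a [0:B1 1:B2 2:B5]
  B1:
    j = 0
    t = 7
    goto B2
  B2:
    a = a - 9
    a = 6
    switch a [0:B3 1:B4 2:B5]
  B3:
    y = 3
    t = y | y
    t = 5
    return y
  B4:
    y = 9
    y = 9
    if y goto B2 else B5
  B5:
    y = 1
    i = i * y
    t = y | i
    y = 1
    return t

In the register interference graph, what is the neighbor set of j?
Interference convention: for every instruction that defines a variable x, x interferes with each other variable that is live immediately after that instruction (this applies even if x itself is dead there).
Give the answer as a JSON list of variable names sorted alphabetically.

def/use:
  B0 def {a,i} use ∅
  B1 def {j,t} use ∅
  B2 def {a} use {a}
  B3 def {t,y} use ∅
  B4 def {y} use ∅
  B5 def {i,t,y} use {i}

Backward fixpoint:
  B0: in=∅ out={a,i}
  B1: in={a,i} out={a,i}
  B2: in={a,i} out={a,i}
  B3: in=∅ out=∅
  B4: in={a,i} out={a,i}
  B5: in={i} out=∅

Conflict graph:
  a — {i,j,t,y}
  i — {a,j,t,y}
  j — {a,i}
  t — {a,i,y}
  y — {a,i,t}

N(j) = ["a", "i"]

Answer: ["a", "i"]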